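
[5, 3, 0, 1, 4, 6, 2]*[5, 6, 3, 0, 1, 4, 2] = [4, 0, 5, 6, 1, 2, 3]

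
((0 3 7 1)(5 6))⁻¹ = (0 1 7 3)(5 6)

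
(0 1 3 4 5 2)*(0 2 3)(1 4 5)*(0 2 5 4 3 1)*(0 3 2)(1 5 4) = (0 2 4 3 1)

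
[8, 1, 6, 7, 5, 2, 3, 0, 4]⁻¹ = [7, 1, 5, 6, 8, 4, 2, 3, 0]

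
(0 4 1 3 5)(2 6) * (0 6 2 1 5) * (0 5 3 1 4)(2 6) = (2 6 4 3 5)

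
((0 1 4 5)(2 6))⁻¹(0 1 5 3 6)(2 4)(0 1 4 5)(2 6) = (0 3 2 1 4)(5 6)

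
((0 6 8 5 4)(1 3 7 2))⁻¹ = (0 4 5 8 6)(1 2 7 3)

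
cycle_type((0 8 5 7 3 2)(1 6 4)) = 3.6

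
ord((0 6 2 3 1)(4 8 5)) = 15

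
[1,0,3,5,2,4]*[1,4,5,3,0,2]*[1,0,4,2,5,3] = [5,0,2,4,3,1]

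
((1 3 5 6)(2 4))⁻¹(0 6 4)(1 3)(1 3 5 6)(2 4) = (0 1 2)(3 5)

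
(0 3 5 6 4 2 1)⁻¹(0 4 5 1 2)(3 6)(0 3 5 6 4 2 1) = (0 1 3 2 6)(4 5)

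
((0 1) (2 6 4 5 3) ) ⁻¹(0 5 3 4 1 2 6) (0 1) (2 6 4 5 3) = (0 6 4 1 3 2 5) 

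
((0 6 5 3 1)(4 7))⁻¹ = (0 1 3 5 6)(4 7)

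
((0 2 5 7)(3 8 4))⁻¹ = (0 7 5 2)(3 4 8)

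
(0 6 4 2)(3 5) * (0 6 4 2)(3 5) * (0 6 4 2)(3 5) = (0 2 4 6)(3 5)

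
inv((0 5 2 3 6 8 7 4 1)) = (0 1 4 7 8 6 3 2 5)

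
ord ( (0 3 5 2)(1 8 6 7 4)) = 20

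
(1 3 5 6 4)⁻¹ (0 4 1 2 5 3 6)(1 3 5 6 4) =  (0 1 3 2 6 5 4)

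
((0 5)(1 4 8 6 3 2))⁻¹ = (0 5)(1 2 3 6 8 4)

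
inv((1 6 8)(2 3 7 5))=(1 8 6)(2 5 7 3)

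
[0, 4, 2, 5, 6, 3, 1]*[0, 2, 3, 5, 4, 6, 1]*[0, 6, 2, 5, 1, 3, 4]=[0, 1, 5, 4, 6, 3, 2]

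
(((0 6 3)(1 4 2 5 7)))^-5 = (0 6 3)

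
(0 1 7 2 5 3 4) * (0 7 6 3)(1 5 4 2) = (0 5)(1 6 3 2 4 7)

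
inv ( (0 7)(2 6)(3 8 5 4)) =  (0 7)(2 6)(3 4 5 8)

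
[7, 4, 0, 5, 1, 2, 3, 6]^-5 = [7, 4, 0, 5, 1, 2, 3, 6]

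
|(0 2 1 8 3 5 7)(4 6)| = 14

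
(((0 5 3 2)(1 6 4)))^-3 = (0 5 3 2)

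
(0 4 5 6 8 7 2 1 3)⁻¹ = (0 3 1 2 7 8 6 5 4)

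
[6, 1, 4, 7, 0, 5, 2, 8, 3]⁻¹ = [4, 1, 6, 8, 2, 5, 0, 3, 7]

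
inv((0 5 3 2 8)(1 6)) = (0 8 2 3 5)(1 6)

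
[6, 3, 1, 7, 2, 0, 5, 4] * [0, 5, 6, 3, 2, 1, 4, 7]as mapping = [0→4, 1→3, 2→5, 3→7, 4→6, 5→0, 6→1, 7→2]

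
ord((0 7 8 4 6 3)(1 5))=6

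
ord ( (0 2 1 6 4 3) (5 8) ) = 6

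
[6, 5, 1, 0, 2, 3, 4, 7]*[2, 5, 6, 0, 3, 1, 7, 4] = [7, 1, 5, 2, 6, 0, 3, 4]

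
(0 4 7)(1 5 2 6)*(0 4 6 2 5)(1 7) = (0 6 7 4 1)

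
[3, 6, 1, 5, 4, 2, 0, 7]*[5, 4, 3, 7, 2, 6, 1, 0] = [7, 1, 4, 6, 2, 3, 5, 0]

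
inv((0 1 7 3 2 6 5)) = (0 5 6 2 3 7 1)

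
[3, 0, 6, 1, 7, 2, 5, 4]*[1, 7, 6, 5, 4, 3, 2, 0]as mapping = [0→5, 1→1, 2→2, 3→7, 4→0, 5→6, 6→3, 7→4]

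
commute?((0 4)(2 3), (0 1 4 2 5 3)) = no:(0 4)(2 3)*(0 1 4 2 5 3) = (0 2)(1 4)(3 5), (0 1 4 2 5 3)*(0 4)(2 3) = (0 1)(2 5)(3 4)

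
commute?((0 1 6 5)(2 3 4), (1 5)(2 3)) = no:(0 1 6 5)(2 3 4)*(1 5)(2 3) = (0 5)(1 6)(3 4), (1 5)(2 3)*(0 1 6 5)(2 3 4) = (0 1)(2 4)(5 6)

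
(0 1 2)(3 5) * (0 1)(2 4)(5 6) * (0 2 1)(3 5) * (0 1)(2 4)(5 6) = (0 4)(1 2)(3 5 6)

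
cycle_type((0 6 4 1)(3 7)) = 2.4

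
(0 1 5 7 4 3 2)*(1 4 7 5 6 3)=(0 4 1 6 3 2) 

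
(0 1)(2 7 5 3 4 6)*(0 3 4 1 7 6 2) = (0 7 5 4 2 6)(1 3)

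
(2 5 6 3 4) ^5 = () 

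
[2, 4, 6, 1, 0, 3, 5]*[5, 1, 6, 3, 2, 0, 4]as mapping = [0→6, 1→2, 2→4, 3→1, 4→5, 5→3, 6→0]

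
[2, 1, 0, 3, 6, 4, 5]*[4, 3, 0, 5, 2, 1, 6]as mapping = [0→0, 1→3, 2→4, 3→5, 4→6, 5→2, 6→1]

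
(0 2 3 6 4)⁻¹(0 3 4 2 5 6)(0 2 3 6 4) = (0 3 5 4 2 6)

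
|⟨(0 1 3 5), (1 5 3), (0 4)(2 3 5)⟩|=720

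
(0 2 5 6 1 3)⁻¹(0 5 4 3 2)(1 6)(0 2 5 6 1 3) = (0 5 2 6 4)(1 3)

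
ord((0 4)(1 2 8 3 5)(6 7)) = 10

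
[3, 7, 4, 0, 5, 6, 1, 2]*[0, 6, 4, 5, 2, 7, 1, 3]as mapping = [0→5, 1→3, 2→2, 3→0, 4→7, 5→1, 6→6, 7→4]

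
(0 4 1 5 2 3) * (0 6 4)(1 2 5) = (2 3 6 4)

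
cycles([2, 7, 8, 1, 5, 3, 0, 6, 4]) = (0 2 8 4 5 3 1 7 6)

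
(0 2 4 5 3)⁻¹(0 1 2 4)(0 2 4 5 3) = (1 4 5 2)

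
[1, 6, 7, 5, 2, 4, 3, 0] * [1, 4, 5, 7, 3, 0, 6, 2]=[4, 6, 2, 0, 5, 3, 7, 1]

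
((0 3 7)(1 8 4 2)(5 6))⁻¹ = (0 7 3)(1 2 4 8)(5 6)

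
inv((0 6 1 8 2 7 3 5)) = (0 5 3 7 2 8 1 6)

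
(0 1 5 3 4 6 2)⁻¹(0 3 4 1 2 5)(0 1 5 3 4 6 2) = (0 3 1 4 6 5)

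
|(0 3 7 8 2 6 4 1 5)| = 9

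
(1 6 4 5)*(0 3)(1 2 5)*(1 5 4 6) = (0 3)(2 4 5)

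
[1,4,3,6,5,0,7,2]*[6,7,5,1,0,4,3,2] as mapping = [0→7,1→0,2→1,3→3,4→4,5→6,6→2,7→5] 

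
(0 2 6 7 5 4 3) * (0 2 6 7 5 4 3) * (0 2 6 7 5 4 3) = (0 7 3 6 4 2 5)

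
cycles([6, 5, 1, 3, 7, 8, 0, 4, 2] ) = (0 6)(1 5 8 2)(4 7)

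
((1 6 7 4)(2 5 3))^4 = (2 5 3)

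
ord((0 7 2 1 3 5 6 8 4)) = 9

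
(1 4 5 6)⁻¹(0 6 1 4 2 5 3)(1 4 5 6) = (0 1 4 5 2 6 3)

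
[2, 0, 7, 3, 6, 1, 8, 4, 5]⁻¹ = [1, 5, 0, 3, 7, 8, 4, 2, 6]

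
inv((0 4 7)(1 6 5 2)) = (0 7 4)(1 2 5 6)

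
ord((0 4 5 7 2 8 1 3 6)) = 9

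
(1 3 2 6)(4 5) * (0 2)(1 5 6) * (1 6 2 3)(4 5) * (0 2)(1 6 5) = (0 3 2 5 1 6 4)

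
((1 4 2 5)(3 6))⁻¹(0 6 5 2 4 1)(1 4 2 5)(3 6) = (0 3 1 5 2 4)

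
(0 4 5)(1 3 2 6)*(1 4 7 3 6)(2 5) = (0 7 3 5)(1 6 4 2)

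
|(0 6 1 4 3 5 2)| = 7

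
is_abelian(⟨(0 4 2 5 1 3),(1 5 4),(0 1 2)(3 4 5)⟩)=no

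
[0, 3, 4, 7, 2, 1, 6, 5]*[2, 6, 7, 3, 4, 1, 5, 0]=[2, 3, 4, 0, 7, 6, 5, 1]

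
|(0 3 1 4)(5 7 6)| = 12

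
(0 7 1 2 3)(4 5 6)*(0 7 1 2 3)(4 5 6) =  (0 1 3 7 2)(4 6 5)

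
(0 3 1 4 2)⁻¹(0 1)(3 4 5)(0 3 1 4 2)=(1 2 5)(3 4)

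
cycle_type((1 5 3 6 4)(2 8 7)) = 3.5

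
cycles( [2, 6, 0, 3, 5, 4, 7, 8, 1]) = (0 2)(1 6 7 8)(4 5)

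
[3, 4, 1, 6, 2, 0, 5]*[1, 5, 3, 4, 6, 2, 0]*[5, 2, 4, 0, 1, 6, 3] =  [1, 3, 6, 5, 0, 2, 4]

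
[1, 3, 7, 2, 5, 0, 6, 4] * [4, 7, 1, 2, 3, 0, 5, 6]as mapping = [0→7, 1→2, 2→6, 3→1, 4→0, 5→4, 6→5, 7→3]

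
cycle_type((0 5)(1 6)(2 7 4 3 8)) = 2^2.5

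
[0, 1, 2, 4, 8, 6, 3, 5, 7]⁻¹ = [0, 1, 2, 6, 3, 7, 5, 8, 4]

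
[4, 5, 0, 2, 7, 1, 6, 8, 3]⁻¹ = [2, 5, 3, 8, 0, 1, 6, 4, 7]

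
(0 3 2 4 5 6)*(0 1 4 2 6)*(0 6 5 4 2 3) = (1 2 3 5 6)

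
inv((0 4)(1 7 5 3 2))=(0 4)(1 2 3 5 7)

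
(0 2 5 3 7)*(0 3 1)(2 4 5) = (0 4 5 1)(3 7)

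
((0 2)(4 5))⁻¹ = (0 2)(4 5)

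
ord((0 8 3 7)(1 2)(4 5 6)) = 12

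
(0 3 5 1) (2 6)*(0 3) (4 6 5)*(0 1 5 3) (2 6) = (0 1) (2 3 4) 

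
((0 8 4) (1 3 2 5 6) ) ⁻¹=(0 4 8) (1 6 5 2 3) 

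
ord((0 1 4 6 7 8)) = 6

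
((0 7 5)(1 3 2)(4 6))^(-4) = (0 5 7)(1 2 3)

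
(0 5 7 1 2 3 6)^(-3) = (0 2 5 3 7 6 1)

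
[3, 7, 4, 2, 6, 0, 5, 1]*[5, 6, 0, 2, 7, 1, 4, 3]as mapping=[0→2, 1→3, 2→7, 3→0, 4→4, 5→5, 6→1, 7→6]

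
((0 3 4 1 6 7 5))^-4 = (0 1 5 4 7 3 6)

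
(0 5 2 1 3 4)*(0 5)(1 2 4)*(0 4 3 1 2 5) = (0 4)(2 5 3)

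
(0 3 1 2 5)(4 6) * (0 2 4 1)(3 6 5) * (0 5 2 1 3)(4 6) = (0 4 2)(1 6 3 5)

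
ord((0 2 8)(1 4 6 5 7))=15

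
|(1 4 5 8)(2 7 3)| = 12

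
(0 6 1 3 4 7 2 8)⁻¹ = (0 8 2 7 4 3 1 6)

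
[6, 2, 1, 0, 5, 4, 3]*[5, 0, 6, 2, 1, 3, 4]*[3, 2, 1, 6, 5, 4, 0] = [5, 0, 3, 4, 6, 2, 1]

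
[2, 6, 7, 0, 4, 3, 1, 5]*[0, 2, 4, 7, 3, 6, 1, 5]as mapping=[0→4, 1→1, 2→5, 3→0, 4→3, 5→7, 6→2, 7→6]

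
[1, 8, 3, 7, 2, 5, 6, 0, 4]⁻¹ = [7, 0, 4, 2, 8, 5, 6, 3, 1]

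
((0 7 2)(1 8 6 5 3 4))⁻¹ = (0 2 7)(1 4 3 5 6 8)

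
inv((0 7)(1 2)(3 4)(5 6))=(0 7)(1 2)(3 4)(5 6)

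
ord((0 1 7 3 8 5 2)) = 7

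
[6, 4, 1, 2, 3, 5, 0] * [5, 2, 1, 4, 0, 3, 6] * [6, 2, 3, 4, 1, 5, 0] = [0, 6, 3, 2, 1, 4, 5]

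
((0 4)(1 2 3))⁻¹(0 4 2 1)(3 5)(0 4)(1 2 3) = (0 3 2 4)(1 5)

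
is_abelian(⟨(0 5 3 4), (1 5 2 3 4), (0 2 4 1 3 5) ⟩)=no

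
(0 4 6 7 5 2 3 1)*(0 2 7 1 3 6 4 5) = (0 5 7)(1 2 6)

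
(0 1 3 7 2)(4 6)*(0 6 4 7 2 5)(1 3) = (0 3 2 6 7 5)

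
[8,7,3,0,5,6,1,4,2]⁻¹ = [3,6,8,2,7,4,5,1,0]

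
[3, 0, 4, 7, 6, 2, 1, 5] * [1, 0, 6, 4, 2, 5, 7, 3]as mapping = [0→4, 1→1, 2→2, 3→3, 4→7, 5→6, 6→0, 7→5]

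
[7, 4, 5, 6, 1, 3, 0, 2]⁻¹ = [6, 4, 7, 5, 1, 2, 3, 0]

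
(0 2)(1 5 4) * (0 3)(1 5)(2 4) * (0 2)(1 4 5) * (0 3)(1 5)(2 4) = (0 1 2)(3 4 5)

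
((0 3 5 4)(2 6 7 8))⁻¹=(0 4 5 3)(2 8 7 6)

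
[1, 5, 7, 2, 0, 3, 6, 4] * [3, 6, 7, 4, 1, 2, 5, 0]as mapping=[0→6, 1→2, 2→0, 3→7, 4→3, 5→4, 6→5, 7→1]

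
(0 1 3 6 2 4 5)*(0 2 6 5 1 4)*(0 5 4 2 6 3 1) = (0 2 5 6 3 4) 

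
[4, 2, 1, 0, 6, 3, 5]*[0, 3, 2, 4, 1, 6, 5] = [1, 2, 3, 0, 5, 4, 6] 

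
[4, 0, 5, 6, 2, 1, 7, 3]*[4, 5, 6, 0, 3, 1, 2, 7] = [3, 4, 1, 2, 6, 5, 7, 0]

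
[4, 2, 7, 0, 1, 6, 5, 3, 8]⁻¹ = [3, 4, 1, 7, 0, 6, 5, 2, 8]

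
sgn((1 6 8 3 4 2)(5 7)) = 1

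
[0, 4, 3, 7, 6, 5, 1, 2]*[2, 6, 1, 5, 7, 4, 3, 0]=[2, 7, 5, 0, 3, 4, 6, 1]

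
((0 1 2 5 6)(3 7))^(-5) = (3 7)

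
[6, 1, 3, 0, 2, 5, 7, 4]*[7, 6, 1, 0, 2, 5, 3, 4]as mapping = [0→3, 1→6, 2→0, 3→7, 4→1, 5→5, 6→4, 7→2]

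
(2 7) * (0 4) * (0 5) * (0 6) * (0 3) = (0 4 5 6 3)(2 7)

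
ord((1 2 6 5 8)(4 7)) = 10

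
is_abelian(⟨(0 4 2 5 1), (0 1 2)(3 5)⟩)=no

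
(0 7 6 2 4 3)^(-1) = (0 3 4 2 6 7)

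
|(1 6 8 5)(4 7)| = 4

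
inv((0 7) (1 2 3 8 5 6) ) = (0 7) (1 6 5 8 3 2) 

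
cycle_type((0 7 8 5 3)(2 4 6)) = 3.5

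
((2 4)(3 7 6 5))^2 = (3 6)(5 7)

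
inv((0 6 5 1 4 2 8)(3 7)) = (0 8 2 4 1 5 6)(3 7)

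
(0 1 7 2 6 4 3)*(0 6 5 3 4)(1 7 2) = (0 7 1 2 5 3 6)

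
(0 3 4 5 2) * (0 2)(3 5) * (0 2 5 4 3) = (0 4)(2 5)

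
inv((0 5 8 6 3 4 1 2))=(0 2 1 4 3 6 8 5)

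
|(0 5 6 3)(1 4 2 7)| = 4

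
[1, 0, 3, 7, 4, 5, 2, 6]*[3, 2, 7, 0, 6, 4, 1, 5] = [2, 3, 0, 5, 6, 4, 7, 1]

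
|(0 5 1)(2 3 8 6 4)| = 15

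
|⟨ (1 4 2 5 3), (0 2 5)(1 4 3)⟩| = 360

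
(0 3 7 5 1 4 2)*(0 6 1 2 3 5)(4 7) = (0 5 2 6 1 7)(3 4)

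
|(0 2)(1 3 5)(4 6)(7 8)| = 6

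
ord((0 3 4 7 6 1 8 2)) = 8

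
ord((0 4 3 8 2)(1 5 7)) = 15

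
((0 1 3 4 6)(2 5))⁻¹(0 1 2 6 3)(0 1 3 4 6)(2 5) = (0 4 1 3 5)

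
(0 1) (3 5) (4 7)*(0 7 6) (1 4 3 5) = (0 4 6) (1 7 3) 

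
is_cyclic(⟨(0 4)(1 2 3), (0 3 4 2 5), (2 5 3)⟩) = no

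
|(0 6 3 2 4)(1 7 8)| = 15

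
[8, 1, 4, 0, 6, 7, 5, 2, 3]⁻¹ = [3, 1, 7, 8, 2, 6, 4, 5, 0]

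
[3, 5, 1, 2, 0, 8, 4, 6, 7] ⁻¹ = [4, 2, 3, 0, 6, 1, 7, 8, 5] 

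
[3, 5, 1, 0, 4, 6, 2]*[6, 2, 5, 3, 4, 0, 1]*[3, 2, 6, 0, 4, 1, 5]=[0, 3, 6, 5, 4, 2, 1]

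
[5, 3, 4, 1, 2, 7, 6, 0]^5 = [7, 3, 4, 1, 2, 0, 6, 5]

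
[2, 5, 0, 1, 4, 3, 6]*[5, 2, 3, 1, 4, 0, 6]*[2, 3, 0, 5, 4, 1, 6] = [5, 2, 1, 0, 4, 3, 6]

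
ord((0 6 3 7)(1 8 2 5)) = 4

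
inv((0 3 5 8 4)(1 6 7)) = (0 4 8 5 3)(1 7 6)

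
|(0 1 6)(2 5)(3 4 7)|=6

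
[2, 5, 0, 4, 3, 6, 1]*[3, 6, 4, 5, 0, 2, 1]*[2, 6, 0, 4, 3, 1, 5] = [3, 0, 4, 2, 1, 6, 5]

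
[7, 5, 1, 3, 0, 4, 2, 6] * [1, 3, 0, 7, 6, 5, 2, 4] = [4, 5, 3, 7, 1, 6, 0, 2]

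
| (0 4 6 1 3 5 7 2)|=8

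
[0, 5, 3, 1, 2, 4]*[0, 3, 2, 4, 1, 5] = [0, 5, 4, 3, 2, 1]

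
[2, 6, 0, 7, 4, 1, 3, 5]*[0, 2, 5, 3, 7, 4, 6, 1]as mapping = [0→5, 1→6, 2→0, 3→1, 4→7, 5→2, 6→3, 7→4]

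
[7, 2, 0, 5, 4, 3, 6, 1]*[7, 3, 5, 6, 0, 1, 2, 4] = [4, 5, 7, 1, 0, 6, 2, 3]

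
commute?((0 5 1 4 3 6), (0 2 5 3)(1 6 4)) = no:(0 5 1 4 3 6)*(0 2 5 3)(1 6 4) = (0 3 4)(2 5 6), (0 2 5 3)(1 6 4)*(0 5 1 4 3 6) = (0 2 1)(3 5 6)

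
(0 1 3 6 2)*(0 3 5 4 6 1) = (1 5 4 6 2 3)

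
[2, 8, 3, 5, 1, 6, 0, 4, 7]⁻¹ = [6, 4, 0, 2, 7, 3, 5, 8, 1]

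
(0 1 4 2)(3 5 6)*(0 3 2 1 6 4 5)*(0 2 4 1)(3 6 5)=(0 5 1 3 2 6 4)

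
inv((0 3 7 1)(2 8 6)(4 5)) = (0 1 7 3)(2 6 8)(4 5)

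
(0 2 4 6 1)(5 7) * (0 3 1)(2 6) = (0 6)(1 3)(2 4)(5 7)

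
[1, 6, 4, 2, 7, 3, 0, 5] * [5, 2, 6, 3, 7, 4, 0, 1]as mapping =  [0→2, 1→0, 2→7, 3→6, 4→1, 5→3, 6→5, 7→4]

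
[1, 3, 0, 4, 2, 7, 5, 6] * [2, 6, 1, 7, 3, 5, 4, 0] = [6, 7, 2, 3, 1, 0, 5, 4]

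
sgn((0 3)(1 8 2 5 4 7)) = 1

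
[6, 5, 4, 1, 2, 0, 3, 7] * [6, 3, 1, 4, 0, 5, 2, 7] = [2, 5, 0, 3, 1, 6, 4, 7]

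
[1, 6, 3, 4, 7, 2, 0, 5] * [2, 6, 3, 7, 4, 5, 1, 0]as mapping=[0→6, 1→1, 2→7, 3→4, 4→0, 5→3, 6→2, 7→5]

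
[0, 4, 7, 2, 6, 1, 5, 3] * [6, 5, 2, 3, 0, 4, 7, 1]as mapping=[0→6, 1→0, 2→1, 3→2, 4→7, 5→5, 6→4, 7→3]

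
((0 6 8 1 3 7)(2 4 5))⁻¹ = (0 7 3 1 8 6)(2 5 4)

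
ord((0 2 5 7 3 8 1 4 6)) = 9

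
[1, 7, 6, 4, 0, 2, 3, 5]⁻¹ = [4, 0, 5, 6, 3, 7, 2, 1]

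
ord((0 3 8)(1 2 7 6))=12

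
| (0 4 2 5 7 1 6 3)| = 8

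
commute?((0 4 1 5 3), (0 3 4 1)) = no:(0 4 1 5 3) * (0 3 4 1) = (0 1 5 4), (0 3 4 1) * (0 4 1 5 3) = (1 4 5 3)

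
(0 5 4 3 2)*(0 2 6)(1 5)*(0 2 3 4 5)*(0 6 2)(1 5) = (0 5 1 6)(2 3)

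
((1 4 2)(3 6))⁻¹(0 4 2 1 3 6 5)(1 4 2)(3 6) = (0 2 1 4 6 3 5)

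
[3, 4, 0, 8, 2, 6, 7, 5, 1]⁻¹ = [2, 8, 4, 0, 1, 7, 5, 6, 3]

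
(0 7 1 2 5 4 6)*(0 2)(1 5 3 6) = (0 7 5 4 1)(2 3 6)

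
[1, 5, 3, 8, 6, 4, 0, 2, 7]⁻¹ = [6, 0, 7, 2, 5, 1, 4, 8, 3]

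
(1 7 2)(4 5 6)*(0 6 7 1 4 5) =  (0 6 5 7 2 4)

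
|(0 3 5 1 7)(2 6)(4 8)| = 10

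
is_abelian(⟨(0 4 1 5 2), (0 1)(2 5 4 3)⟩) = no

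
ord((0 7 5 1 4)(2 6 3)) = 15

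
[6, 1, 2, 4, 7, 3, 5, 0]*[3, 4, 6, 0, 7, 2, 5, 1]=[5, 4, 6, 7, 1, 0, 2, 3]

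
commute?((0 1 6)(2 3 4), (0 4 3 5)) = no:(0 1 6)(2 3 4) * (0 4 3 5) = (0 1 6 4 2 5), (0 4 3 5) * (0 1 6)(2 3 4) = (0 2 3 5 1 6)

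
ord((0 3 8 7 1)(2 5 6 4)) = 20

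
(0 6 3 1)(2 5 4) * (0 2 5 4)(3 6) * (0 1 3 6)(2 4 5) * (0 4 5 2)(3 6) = (0 3 6 4)(1 5)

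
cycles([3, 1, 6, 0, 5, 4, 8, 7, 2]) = (0 3)(2 6 8)(4 5)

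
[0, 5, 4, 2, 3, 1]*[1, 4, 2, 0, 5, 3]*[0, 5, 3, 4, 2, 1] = [5, 4, 1, 3, 0, 2]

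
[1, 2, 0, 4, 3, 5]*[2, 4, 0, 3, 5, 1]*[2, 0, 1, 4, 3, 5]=[3, 2, 1, 5, 4, 0]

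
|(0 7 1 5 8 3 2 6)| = 8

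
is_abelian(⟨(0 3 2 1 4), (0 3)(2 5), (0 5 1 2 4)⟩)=no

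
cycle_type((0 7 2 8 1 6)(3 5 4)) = 3.6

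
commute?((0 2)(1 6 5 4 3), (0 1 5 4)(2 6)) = no:(0 2)(1 6 5 4 3)*(0 1 5 4)(2 6) = (0 6 4 3 5)(1 2), (0 1 5 4)(2 6)*(0 2)(1 6 5 4 3) = (0 6)(1 4 2 5 3)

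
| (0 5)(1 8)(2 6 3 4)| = 4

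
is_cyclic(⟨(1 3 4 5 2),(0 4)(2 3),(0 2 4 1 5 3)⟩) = no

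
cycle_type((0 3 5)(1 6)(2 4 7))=2.3^2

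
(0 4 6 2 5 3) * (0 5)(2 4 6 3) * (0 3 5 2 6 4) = (0 4 5 6)(2 3)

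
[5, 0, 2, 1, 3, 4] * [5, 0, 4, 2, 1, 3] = [3, 5, 4, 0, 2, 1]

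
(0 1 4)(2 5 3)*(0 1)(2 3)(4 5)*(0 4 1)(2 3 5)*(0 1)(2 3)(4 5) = (0 5 2)(1 3 4)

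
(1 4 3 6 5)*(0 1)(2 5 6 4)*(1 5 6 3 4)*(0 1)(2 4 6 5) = (0 2 5 1 4 6 3)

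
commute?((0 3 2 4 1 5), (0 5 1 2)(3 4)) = no:(0 3 2 4 1 5)*(0 5 1 2)(3 4) = (0 4 2 3), (0 5 1 2)(3 4)*(0 3 2 4 1 5) = (1 4 2 3)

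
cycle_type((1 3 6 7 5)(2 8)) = 2.5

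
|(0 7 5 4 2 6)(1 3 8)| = 6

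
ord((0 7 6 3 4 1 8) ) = 7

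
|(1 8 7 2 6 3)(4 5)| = 6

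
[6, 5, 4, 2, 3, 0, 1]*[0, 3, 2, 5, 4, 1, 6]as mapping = [0→6, 1→1, 2→4, 3→2, 4→5, 5→0, 6→3]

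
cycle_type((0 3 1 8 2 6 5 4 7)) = 9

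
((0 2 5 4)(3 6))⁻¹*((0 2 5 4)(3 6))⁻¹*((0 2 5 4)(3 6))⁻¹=(0 2 5 4)(3 6)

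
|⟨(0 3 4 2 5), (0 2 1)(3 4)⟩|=720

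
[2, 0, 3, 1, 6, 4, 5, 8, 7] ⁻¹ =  [1, 3, 0, 2, 5, 6, 4, 8, 7] 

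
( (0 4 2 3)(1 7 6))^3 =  (0 3 2 4)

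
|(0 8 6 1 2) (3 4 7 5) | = 20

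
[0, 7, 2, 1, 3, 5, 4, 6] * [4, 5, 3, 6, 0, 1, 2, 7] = [4, 7, 3, 5, 6, 1, 0, 2]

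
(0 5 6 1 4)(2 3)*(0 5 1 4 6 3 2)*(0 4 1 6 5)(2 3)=(0 6 1 5 2 3 4)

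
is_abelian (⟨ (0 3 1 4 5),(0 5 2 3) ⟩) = no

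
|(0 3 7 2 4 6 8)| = 7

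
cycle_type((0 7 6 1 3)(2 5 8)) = 3.5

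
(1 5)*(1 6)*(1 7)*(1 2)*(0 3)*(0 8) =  (0 3 8)(1 5 6 7 2)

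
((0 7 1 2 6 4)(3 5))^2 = (0 1 6)(2 4 7)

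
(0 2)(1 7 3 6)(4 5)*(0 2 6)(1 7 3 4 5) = (0 6 7 4 1 3)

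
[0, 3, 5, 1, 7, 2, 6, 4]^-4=[0, 1, 2, 3, 4, 5, 6, 7]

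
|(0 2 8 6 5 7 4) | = 7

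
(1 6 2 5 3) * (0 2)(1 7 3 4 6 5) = (0 2 1 5 4 6)(3 7)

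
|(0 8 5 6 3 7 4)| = 7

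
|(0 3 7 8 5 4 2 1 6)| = 9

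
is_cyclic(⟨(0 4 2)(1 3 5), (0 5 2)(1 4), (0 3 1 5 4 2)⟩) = no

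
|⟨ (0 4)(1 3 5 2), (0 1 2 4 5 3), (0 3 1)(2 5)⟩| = 720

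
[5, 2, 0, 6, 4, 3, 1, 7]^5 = [2, 6, 1, 5, 4, 0, 3, 7]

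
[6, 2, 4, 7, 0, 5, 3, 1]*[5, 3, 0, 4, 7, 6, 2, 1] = [2, 0, 7, 1, 5, 6, 4, 3]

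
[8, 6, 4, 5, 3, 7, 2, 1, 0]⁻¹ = [8, 7, 6, 4, 2, 3, 1, 5, 0]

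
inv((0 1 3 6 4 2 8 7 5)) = (0 5 7 8 2 4 6 3 1)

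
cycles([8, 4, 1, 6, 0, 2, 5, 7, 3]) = (0 8 3 6 5 2 1 4)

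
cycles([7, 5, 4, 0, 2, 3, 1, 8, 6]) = (0 7 8 6 1 5 3)(2 4)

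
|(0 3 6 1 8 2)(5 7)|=6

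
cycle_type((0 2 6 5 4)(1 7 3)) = 3.5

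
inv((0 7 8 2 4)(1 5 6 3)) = (0 4 2 8 7)(1 3 6 5)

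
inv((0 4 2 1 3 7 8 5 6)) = (0 6 5 8 7 3 1 2 4)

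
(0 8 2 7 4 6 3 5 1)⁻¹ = (0 1 5 3 6 4 7 2 8)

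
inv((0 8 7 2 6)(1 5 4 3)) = (0 6 2 7 8)(1 3 4 5)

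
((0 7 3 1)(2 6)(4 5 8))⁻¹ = (0 1 3 7)(2 6)(4 8 5)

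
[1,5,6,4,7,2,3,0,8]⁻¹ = [7,0,5,6,3,1,2,4,8]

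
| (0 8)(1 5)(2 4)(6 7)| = 2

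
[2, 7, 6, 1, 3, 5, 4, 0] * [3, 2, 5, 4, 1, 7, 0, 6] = [5, 6, 0, 2, 4, 7, 1, 3]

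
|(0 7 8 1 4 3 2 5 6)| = 9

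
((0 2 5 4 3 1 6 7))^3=(0 4 6 2 3 7 5 1)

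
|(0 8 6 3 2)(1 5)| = 10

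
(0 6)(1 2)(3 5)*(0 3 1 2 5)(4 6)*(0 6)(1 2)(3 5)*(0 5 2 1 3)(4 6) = (0 6 2 3 4 5 1)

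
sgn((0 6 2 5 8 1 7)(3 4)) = -1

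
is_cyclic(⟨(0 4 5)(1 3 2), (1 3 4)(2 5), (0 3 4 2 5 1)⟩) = no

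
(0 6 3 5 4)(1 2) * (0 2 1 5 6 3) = (0 3 6)(2 5 4)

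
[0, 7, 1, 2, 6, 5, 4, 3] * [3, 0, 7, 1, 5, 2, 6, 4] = [3, 4, 0, 7, 6, 2, 5, 1]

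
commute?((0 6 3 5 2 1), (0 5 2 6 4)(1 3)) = no:(0 6 3 5 2 1) * (0 5 2 6 4)(1 3) = (0 4)(1 5 6)(2 3), (0 5 2 6 4)(1 3) * (0 6 3 5 2 1) = (0 2 3)(1 5)(4 6)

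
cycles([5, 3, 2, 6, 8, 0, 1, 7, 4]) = (0 5)(1 3 6)(4 8)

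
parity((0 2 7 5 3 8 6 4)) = odd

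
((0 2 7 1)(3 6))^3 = (0 1 7 2)(3 6)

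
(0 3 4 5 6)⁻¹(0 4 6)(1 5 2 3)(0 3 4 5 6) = (0 3 5)(1 6 2 4)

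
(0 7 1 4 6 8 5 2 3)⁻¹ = (0 3 2 5 8 6 4 1 7)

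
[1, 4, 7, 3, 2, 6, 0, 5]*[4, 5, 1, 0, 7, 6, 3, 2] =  [5, 7, 2, 0, 1, 3, 4, 6]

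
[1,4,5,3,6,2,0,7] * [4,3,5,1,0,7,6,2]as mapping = [0→3,1→0,2→7,3→1,4→6,5→5,6→4,7→2]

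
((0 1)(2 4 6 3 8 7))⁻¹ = (0 1)(2 7 8 3 6 4)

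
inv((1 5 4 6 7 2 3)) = (1 3 2 7 6 4 5)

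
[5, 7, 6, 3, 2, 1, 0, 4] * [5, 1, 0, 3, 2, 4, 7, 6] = [4, 6, 7, 3, 0, 1, 5, 2]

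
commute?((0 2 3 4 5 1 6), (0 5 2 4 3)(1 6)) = no:(0 2 3 4 5 1 6)*(0 5 2 4 3)(1 6) = (0 4 2)(5 6), (0 5 2 4 3)(1 6)*(0 2 3 4 5 1 6) = (0 1)(2 5 3)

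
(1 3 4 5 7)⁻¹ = (1 7 5 4 3)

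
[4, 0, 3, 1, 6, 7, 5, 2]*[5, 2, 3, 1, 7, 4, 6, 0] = [7, 5, 1, 2, 6, 0, 4, 3]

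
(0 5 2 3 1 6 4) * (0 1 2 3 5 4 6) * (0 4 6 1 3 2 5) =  (0 6 1 4 3 5 2)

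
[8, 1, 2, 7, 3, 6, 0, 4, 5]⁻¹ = [6, 1, 2, 4, 7, 8, 5, 3, 0]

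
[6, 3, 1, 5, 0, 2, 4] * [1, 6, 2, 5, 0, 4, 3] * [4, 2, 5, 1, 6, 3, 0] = [1, 3, 0, 6, 2, 5, 4]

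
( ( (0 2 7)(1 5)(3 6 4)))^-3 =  (1 5)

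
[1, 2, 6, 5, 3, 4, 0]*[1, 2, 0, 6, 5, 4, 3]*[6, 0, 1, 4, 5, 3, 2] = [1, 6, 4, 5, 2, 3, 0]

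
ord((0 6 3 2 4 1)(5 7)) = 6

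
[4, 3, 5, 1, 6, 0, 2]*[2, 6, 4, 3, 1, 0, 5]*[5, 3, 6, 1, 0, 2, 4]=[3, 1, 5, 4, 2, 6, 0] 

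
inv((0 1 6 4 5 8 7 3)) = (0 3 7 8 5 4 6 1)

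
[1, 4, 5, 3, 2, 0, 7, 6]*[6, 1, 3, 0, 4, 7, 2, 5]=[1, 4, 7, 0, 3, 6, 5, 2]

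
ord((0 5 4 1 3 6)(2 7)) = 6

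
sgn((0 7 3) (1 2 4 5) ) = -1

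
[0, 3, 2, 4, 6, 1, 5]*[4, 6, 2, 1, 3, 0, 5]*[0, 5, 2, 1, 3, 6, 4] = [3, 5, 2, 1, 6, 4, 0]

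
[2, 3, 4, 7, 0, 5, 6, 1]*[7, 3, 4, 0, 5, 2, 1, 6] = [4, 0, 5, 6, 7, 2, 1, 3]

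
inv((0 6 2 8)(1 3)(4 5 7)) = (0 8 2 6)(1 3)(4 7 5)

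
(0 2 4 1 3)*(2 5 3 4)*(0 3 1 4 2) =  (0 5 1 2) 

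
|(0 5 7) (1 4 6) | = 3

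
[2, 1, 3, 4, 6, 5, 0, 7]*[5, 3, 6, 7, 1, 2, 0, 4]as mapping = [0→6, 1→3, 2→7, 3→1, 4→0, 5→2, 6→5, 7→4]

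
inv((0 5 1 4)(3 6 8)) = (0 4 1 5)(3 8 6)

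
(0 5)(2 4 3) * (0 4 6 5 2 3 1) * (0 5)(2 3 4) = (0 3 4 1 5 2 6)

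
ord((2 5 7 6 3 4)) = 6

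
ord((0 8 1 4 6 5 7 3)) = 8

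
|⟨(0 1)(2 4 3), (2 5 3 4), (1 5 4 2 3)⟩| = 720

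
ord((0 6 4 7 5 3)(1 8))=6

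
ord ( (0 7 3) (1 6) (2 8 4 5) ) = 12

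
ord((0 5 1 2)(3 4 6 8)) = 4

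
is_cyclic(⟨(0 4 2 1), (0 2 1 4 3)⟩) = no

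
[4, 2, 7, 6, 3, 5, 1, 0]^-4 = [6, 0, 4, 2, 1, 5, 7, 3]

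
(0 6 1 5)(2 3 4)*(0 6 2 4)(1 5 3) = (0 2 1 3)(5 6)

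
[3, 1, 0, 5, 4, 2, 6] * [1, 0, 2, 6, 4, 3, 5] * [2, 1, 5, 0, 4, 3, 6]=[6, 2, 1, 0, 4, 5, 3] 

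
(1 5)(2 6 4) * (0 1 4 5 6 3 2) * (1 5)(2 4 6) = (0 5 6 1 2 3 4)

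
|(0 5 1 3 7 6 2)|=7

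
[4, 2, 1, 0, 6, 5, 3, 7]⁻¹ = [3, 2, 1, 6, 0, 5, 4, 7]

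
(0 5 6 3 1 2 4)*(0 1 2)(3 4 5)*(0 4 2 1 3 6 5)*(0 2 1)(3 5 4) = (0 6 1 3)(4 5)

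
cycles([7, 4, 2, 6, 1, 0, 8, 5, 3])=(0 7 5)(1 4)(3 6 8)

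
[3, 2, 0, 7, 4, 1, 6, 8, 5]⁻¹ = [2, 5, 1, 0, 4, 8, 6, 3, 7]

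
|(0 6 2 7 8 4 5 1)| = 8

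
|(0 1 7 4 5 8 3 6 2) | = 9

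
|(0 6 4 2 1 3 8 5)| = 8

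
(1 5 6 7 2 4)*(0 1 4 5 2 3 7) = (0 1 2 5 6)(3 7)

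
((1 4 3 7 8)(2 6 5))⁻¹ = (1 8 7 3 4)(2 5 6)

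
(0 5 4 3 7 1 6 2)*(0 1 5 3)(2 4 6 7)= (0 3 2 1 7 5 6 4)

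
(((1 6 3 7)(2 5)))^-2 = (1 3)(6 7)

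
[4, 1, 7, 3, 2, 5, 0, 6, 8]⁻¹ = [6, 1, 4, 3, 0, 5, 7, 2, 8]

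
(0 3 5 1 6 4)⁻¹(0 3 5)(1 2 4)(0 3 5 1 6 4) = (0 6 2)(1 3 5)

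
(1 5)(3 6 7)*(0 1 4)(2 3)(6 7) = (0 1 5 4)(2 3 7)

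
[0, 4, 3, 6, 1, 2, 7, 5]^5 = [0, 4, 2, 3, 1, 5, 6, 7]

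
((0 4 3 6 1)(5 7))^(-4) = (0 4 3 6 1)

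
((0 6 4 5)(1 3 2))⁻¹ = (0 5 4 6)(1 2 3)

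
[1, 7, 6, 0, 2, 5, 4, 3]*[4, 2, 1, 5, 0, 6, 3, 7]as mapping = [0→2, 1→7, 2→3, 3→4, 4→1, 5→6, 6→0, 7→5]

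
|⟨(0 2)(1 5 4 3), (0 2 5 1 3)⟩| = 360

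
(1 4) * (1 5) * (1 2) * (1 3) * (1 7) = (1 4 5 2 3 7)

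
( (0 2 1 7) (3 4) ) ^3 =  (0 7 1 2) (3 4) 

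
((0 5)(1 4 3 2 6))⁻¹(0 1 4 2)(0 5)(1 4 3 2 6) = (3 6 5 4)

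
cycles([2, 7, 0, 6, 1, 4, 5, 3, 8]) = (0 2)(1 7 3 6 5 4)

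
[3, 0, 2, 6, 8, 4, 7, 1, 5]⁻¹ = [1, 7, 2, 0, 5, 8, 3, 6, 4]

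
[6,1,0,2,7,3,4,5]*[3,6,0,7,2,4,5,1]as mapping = [0→5,1→6,2→3,3→0,4→1,5→7,6→2,7→4]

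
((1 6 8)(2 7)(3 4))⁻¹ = (1 8 6)(2 7)(3 4)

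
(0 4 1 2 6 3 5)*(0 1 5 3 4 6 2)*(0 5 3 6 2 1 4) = (0 2 1 5 4 3 6)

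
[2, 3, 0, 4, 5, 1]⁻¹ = [2, 5, 0, 1, 3, 4]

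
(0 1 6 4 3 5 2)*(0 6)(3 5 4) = (0 1)(2 6 3 4 5)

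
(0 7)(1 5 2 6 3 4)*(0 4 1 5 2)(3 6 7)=(0 3 1 2 7 4 5)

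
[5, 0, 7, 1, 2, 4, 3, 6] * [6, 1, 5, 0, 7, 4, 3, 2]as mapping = [0→4, 1→6, 2→2, 3→1, 4→5, 5→7, 6→0, 7→3]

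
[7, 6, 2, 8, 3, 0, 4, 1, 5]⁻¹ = [5, 7, 2, 4, 6, 8, 1, 0, 3]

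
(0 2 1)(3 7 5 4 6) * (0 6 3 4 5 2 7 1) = (0 7 2)(1 6 4 3)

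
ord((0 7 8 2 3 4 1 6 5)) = 9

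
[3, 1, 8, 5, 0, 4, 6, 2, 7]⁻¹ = [4, 1, 7, 0, 5, 3, 6, 8, 2]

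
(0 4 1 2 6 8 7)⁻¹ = (0 7 8 6 2 1 4)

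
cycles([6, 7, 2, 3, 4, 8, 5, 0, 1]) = (0 6 5 8 1 7)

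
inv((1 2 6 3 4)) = (1 4 3 6 2)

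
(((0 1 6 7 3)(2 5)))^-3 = (0 6 3 1 7)(2 5)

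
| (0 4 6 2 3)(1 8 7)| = 15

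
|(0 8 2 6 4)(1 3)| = 10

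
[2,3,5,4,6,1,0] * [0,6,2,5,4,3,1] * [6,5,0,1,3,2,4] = [0,2,1,3,5,4,6]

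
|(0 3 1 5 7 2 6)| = 7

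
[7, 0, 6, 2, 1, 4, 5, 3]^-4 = [6, 2, 1, 4, 3, 7, 0, 5]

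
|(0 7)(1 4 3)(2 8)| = 6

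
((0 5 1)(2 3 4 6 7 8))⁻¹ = (0 1 5)(2 8 7 6 4 3)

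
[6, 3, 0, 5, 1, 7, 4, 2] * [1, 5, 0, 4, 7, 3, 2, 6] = [2, 4, 1, 3, 5, 6, 7, 0]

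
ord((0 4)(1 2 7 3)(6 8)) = 4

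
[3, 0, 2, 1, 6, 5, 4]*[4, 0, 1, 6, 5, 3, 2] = [6, 4, 1, 0, 2, 3, 5]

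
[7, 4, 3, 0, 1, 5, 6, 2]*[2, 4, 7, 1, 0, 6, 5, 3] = [3, 0, 1, 2, 4, 6, 5, 7] 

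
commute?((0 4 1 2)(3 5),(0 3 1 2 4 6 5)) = no:(0 4 1 2)(3 5)*(0 3 1 2 4 6 5) = (0 6 5 1 4 2 3),(0 3 1 2 4 6 5)*(0 4 1 2)(3 5) = (0 5 4 6 3 2 1)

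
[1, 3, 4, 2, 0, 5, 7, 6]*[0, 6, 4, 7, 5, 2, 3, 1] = [6, 7, 5, 4, 0, 2, 1, 3] 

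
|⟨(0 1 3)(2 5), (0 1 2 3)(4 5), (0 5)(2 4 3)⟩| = 720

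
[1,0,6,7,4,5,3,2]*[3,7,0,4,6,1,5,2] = [7,3,5,2,6,1,4,0]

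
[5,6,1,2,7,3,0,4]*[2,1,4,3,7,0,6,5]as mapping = [0→0,1→6,2→1,3→4,4→5,5→3,6→2,7→7]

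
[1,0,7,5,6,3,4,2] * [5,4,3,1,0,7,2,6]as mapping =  [0→4,1→5,2→6,3→7,4→2,5→1,6→0,7→3]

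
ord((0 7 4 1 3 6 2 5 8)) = 9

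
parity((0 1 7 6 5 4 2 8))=odd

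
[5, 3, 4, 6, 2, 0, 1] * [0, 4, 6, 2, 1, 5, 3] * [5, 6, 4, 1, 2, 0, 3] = [0, 4, 6, 1, 3, 5, 2]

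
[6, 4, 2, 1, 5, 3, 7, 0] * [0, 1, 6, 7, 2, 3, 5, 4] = [5, 2, 6, 1, 3, 7, 4, 0]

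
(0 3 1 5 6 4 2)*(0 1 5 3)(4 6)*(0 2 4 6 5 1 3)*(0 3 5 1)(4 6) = (0 2 5 4 6 1 3)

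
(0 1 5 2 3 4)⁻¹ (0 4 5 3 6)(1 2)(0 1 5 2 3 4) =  (0 2 4 6 1)(3 5)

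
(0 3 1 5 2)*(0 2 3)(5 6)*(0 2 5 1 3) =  (0 2 5)(1 6)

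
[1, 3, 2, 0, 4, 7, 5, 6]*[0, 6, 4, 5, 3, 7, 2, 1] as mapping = [0→6, 1→5, 2→4, 3→0, 4→3, 5→1, 6→7, 7→2] 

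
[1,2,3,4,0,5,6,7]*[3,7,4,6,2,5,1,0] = [7,4,6,2,3,5,1,0]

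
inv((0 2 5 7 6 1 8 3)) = (0 3 8 1 6 7 5 2)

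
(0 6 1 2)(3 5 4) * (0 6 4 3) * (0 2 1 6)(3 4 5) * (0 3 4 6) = (0 5 6)(2 3 4)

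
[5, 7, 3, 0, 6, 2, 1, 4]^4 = [0, 1, 2, 3, 4, 5, 6, 7]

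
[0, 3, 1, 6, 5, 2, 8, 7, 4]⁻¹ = [0, 2, 5, 1, 8, 4, 3, 7, 6]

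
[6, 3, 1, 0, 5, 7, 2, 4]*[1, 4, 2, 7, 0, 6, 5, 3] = [5, 7, 4, 1, 6, 3, 2, 0]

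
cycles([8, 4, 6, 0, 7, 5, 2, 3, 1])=(0 8 1 4 7 3)(2 6)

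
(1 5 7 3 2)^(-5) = ()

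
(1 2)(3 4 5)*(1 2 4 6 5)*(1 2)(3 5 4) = (1 3 6 4 2)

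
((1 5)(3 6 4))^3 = (1 5)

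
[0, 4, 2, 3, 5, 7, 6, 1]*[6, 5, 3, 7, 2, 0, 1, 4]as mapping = [0→6, 1→2, 2→3, 3→7, 4→0, 5→4, 6→1, 7→5]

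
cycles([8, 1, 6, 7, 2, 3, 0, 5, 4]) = (0 8 4 2 6)(3 7 5)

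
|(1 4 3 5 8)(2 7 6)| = 15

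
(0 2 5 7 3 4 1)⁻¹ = (0 1 4 3 7 5 2)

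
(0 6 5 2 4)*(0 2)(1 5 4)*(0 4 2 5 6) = (1 6 2)(4 5)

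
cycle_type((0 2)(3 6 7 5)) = 2.4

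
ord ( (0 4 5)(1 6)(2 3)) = 6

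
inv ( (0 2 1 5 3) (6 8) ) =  (0 3 5 1 2) (6 8) 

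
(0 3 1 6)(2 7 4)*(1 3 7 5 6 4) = (0 7 1 4 2 5 6)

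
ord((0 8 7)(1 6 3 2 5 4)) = 6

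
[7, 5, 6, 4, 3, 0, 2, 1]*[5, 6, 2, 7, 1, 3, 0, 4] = [4, 3, 0, 1, 7, 5, 2, 6]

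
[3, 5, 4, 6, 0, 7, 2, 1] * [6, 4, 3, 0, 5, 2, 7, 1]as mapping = [0→0, 1→2, 2→5, 3→7, 4→6, 5→1, 6→3, 7→4]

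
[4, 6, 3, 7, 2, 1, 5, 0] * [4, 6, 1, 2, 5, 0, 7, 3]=[5, 7, 2, 3, 1, 6, 0, 4]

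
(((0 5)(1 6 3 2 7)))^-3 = (0 5)(1 3 7 6 2)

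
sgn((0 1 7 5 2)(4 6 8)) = 1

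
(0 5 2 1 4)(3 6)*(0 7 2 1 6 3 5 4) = (0 4 7 2 6 5 1)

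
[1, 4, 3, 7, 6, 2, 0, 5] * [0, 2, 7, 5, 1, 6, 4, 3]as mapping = [0→2, 1→1, 2→5, 3→3, 4→4, 5→7, 6→0, 7→6]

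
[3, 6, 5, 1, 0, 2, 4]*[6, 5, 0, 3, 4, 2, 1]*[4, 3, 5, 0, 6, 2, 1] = [0, 3, 5, 2, 1, 4, 6]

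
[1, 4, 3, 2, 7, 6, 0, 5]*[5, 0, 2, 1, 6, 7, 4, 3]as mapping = [0→0, 1→6, 2→1, 3→2, 4→3, 5→4, 6→5, 7→7]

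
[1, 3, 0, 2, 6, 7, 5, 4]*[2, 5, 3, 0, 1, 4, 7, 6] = [5, 0, 2, 3, 7, 6, 4, 1]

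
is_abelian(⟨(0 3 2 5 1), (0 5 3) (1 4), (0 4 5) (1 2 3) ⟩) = no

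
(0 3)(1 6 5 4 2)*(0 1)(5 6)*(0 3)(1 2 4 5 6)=(1 6)(2 3)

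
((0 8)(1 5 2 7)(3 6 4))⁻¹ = (0 8)(1 7 2 5)(3 4 6)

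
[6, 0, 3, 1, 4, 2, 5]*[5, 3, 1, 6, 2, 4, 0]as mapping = [0→0, 1→5, 2→6, 3→3, 4→2, 5→1, 6→4]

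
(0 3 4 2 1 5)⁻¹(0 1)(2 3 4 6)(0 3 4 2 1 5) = (1 4 2 6)(3 5)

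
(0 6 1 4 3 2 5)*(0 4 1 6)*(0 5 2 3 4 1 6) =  (0 5 1 6)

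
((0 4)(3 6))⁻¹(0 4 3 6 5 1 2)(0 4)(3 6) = (0 6 3 5 1 2 4)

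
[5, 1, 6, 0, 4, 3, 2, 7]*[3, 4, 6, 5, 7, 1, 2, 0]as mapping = [0→1, 1→4, 2→2, 3→3, 4→7, 5→5, 6→6, 7→0]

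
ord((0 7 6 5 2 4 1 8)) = 8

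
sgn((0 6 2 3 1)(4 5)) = -1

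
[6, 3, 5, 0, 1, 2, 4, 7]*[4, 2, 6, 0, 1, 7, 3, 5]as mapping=[0→3, 1→0, 2→7, 3→4, 4→2, 5→6, 6→1, 7→5]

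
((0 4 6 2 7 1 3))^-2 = (0 1 2 4 3 7 6)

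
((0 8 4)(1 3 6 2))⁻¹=(0 4 8)(1 2 6 3)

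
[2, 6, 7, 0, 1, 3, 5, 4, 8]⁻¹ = [3, 4, 0, 5, 7, 6, 1, 2, 8]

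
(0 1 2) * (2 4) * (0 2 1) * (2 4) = (1 2 4)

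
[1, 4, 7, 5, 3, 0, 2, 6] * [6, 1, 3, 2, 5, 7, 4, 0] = [1, 5, 0, 7, 2, 6, 3, 4]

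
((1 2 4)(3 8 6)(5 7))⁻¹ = (1 4 2)(3 6 8)(5 7)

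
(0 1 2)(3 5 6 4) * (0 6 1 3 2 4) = (0 3 5 1 4 2 6)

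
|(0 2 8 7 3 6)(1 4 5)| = 6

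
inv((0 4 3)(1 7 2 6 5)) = (0 3 4)(1 5 6 2 7)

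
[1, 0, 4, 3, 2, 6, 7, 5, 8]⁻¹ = [1, 0, 4, 3, 2, 7, 5, 6, 8]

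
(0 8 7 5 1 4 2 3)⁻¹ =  (0 3 2 4 1 5 7 8)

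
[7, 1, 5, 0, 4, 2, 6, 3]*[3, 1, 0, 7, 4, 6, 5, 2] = [2, 1, 6, 3, 4, 0, 5, 7]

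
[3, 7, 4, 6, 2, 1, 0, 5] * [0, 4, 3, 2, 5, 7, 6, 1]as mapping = [0→2, 1→1, 2→5, 3→6, 4→3, 5→4, 6→0, 7→7]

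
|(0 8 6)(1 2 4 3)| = 12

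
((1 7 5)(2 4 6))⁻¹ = (1 5 7)(2 6 4)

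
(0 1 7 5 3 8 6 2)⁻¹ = (0 2 6 8 3 5 7 1)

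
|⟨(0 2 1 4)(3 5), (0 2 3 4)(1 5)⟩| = 36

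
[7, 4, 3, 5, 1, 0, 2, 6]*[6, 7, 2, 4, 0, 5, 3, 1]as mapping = [0→1, 1→0, 2→4, 3→5, 4→7, 5→6, 6→2, 7→3]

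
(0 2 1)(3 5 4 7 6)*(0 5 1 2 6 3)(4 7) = (0 6)(1 5 7 3)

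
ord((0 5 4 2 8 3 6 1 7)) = 9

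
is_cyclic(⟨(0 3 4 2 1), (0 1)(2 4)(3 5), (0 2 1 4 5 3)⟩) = no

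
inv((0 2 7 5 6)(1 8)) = (0 6 5 7 2)(1 8)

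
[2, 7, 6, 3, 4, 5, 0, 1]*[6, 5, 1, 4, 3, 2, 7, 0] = [1, 0, 7, 4, 3, 2, 6, 5]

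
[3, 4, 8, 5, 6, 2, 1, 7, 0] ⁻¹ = [8, 6, 5, 0, 1, 3, 4, 7, 2] 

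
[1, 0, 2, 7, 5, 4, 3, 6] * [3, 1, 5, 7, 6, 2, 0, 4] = [1, 3, 5, 4, 2, 6, 7, 0]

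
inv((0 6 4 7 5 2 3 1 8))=(0 8 1 3 2 5 7 4 6)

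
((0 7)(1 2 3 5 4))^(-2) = (1 5 2 4 3)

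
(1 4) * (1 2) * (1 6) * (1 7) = (1 4 2 6 7)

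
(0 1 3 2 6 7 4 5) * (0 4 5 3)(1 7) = (0 7 5 4 3 2 6 1)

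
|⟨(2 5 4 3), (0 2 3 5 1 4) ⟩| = 720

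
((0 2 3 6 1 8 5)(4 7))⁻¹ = (0 5 8 1 6 3 2)(4 7)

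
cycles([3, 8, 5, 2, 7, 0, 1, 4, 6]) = (0 3 2 5)(1 8 6)(4 7)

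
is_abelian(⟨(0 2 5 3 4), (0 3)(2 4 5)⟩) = no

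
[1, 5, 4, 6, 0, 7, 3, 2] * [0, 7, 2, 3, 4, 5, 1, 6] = [7, 5, 4, 1, 0, 6, 3, 2]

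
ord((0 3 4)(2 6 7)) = 3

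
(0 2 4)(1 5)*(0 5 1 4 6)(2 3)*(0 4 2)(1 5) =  (0 3)(1 5 2 6 4)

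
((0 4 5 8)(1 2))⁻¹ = (0 8 5 4)(1 2)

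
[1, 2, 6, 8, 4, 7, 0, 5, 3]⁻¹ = [6, 0, 1, 8, 4, 7, 2, 5, 3]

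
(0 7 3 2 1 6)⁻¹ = (0 6 1 2 3 7)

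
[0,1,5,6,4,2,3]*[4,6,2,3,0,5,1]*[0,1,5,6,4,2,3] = [4,3,2,1,0,5,6]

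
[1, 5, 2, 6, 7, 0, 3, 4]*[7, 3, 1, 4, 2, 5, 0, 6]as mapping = [0→3, 1→5, 2→1, 3→0, 4→6, 5→7, 6→4, 7→2]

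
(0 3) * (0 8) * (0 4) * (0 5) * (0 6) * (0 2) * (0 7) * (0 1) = (0 3 8 4 5 6 2 7 1)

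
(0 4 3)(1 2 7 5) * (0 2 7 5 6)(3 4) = (0 3 2 5 1 7 6)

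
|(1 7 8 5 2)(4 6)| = 10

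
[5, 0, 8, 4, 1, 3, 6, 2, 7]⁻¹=[1, 4, 7, 5, 3, 0, 6, 8, 2]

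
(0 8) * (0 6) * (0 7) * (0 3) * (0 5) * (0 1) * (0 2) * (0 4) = (0 8 6 7 3 5 1 2 4)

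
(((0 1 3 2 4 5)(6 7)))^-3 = (0 2)(1 4)(3 5)(6 7)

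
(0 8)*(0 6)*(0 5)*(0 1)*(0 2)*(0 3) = (0 8 6 5 1 2 3)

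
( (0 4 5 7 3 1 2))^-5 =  (0 5 3 2 4 7 1)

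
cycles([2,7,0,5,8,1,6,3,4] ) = (0 2)(1 7 3 5)(4 8)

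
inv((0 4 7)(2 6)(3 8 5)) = (0 7 4)(2 6)(3 5 8)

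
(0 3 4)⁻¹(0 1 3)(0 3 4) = (1 4 3)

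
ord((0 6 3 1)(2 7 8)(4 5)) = 12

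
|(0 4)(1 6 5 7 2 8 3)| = 14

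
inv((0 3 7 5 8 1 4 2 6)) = (0 6 2 4 1 8 5 7 3)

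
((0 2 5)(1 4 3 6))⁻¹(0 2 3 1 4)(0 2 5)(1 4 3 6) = (2 5 6 4 3)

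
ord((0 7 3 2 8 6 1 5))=8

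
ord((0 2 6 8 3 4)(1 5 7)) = 6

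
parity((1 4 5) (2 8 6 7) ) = odd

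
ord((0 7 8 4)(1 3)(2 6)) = 4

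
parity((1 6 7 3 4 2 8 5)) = odd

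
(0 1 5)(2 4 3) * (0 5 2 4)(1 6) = (0 6 1 2)(3 4)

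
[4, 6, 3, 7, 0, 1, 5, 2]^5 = [4, 5, 7, 2, 0, 6, 1, 3]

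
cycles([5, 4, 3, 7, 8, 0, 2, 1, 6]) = (0 5)(1 4 8 6 2 3 7)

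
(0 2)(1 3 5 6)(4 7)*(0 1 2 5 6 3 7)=(0 5 3 6 2 1 7 4)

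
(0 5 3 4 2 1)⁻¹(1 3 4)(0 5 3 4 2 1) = (0 4 2)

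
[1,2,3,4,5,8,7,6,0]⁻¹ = [8,0,1,2,3,4,7,6,5]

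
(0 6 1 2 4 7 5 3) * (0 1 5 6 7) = (0 7 6 5 3 1 2 4)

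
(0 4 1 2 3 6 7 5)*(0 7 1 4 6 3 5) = (0 6 1 2 5 7)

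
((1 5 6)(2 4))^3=(2 4)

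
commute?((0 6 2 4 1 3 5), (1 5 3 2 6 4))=no:(0 6 2 4 1 3 5) * (1 5 3 2 6 4)=(0 4 5)(1 2), (1 5 3 2 6 4) * (0 6 2 4 1 3 5)=(0 6 1)(3 4)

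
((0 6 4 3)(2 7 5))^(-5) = (0 3 4 6)(2 7 5)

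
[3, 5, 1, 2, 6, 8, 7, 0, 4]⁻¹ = [7, 2, 3, 0, 8, 1, 4, 6, 5]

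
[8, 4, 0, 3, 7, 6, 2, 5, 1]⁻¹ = [2, 8, 6, 3, 1, 7, 5, 4, 0]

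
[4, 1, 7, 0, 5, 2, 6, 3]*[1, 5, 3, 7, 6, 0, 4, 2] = [6, 5, 2, 1, 0, 3, 4, 7]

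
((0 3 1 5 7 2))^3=(0 5)(1 2)(3 7)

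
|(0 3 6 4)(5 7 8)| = 12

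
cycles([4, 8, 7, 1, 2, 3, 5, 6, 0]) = (0 4 2 7 6 5 3 1 8)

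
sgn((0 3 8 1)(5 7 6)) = -1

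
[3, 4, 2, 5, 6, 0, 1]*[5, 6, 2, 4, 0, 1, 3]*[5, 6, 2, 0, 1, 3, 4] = [1, 5, 2, 6, 0, 3, 4]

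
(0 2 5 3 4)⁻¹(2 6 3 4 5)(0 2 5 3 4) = (0 3 5 6 4)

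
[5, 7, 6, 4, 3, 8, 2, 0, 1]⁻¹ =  [7, 8, 6, 4, 3, 0, 2, 1, 5]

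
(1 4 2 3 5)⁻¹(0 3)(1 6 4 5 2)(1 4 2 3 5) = (0 5)(1 3 4 6 2)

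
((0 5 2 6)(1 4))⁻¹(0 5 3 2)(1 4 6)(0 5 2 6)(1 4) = (0 4 1)(2 3 6 5)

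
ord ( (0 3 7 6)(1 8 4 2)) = 4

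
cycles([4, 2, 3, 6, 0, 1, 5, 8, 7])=(0 4)(1 2 3 6 5)(7 8)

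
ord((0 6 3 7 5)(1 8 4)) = 15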